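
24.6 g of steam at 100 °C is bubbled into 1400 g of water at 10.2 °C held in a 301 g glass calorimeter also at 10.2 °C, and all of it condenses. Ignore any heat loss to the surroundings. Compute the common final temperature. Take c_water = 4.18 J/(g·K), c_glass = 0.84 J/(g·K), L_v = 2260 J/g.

Setting the total heat transfer to zero:
steam→water at 100 °C releases m L_v = 24.6·2260 = 55596
  condensed water 100 °C→T: 102.83(T − 100)
  original water: 5852(T − 10.2)
  glass cup: 301·0.84·(T − 10.2) = 252.84(T − 10.2)
6207.7 T = 55596 + 10283 + 62269 = 128148
T ≈ 20.64 °C, under the boiling point, so the assumption holds.

T_f ≈ 20.6 °C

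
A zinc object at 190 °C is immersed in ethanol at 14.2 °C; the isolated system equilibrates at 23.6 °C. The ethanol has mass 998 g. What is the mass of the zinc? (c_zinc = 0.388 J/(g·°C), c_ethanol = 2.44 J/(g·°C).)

m ≈ 355 g

|Q_zinc| = |Q_ethanol|:
m×0.388×(190 − 23.6) = 998×2.44×(23.6 − 14.2)
64.56 m = 22890  ⇒  m ≈ 354.5 g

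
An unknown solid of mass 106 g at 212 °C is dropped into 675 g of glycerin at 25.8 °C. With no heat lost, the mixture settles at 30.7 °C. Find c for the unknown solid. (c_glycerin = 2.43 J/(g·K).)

c ≈ 0.418 J/(g·K)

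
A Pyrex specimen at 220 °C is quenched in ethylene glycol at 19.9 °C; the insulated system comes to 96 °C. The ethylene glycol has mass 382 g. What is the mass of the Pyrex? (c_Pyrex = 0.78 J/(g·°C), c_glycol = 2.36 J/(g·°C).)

m ≈ 709 g

|Q_Pyrex| = |Q_glycol|:
m·0.78·(220 − 96) = 382·2.36·(96 − 19.9)
96.72 m = 68606  ⇒  m ≈ 709.3 g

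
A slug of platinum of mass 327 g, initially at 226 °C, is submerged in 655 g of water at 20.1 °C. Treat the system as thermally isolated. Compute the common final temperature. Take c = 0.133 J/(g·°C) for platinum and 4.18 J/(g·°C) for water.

Heat lost by the platinum equals heat gained by the water:
327·0.133·(226 − T) = 655·4.18·(T − 20.1)
43.49(226 − T) = 2737.9(T − 20.1)
2781.4 T = 64861  ⇒  T ≈ 23.32 °C

T_f ≈ 23.3 °C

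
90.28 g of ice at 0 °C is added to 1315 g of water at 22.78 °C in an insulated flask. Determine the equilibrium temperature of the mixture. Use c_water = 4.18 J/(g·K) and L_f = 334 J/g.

Energy conservation, ΣQ = 0:
melt ice: 90.28×334 = 30154
  meltwater 0→T: 90.28×4.18×T = 377.37 T
  water: 5496.7(T − 22.78)
5874.1 T = 125215 − 30154 = 95061
T ≈ 16.18 °C (positive, so assuming full melt was valid).

T_f ≈ 16.2 °C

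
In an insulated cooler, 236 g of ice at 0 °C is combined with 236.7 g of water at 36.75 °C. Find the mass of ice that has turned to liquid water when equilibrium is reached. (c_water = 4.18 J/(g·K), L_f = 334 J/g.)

Water can give up m c ΔT = 236.7×4.18×36.75 = 36361 J before reaching 0 °C.
Melting all 236 g of ice would need 236×334 = 78824 J.
36361 J < 78824 J, so only part of the ice melts and the system sits at 0 °C.
m_melted×334 = 36361  ⇒  m_melted ≈ 108.9 g.

m_melted ≈ 109 g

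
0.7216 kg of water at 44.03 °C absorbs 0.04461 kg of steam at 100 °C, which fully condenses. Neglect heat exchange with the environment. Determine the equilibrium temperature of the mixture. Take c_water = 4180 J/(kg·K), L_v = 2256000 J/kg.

Heat gained plus heat lost sum to zero:
condense steam: −0.04461·2256000 = −100640; condensed water 100 °C→T: 186.47(T − 100); original water: 3016.3(T − 44.03)
3202.8 T = 100640 + 18647 + 132807 = 252094
T ≈ 78.71 °C — below 100 °C, confirming all the steam condensed.

T_f ≈ 78.7 °C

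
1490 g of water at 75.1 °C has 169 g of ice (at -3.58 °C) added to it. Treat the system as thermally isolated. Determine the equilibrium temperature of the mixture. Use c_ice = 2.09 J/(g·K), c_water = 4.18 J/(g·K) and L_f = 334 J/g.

T_f ≈ 59.1 °C

Taking heat into each body as positive, Σ m c ΔT = 0:
ice -3.58→0 °C: 169·2.09·3.58 = 1264.5
  latent heat to melt: 169·334 = 56446
  warm the meltwater: 706.42 T
  water cools: 1490·4.18·(T − 75.1) = 6228.2(T − 75.1)
6934.6 T = 467738 − 57710 = 410027
T ≈ 59.13 °C (positive, so assuming full melt was valid).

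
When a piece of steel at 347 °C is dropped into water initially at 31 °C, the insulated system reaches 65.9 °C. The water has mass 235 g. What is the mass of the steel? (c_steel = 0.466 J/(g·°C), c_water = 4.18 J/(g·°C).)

m ≈ 262 g

|Q_steel| = |Q_water|:
m×0.466×(347 − 65.9) = 235×4.18×(65.9 − 31)
130.99 m = 34282  ⇒  m ≈ 261.7 g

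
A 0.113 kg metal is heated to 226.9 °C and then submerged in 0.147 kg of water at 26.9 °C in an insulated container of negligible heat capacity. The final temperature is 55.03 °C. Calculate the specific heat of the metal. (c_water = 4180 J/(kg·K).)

c ≈ 890 J/(kg·K)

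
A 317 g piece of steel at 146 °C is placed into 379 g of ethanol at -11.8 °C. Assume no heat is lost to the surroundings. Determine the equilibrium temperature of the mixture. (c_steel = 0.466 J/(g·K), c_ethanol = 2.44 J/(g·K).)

T_f ≈ 9.9 °C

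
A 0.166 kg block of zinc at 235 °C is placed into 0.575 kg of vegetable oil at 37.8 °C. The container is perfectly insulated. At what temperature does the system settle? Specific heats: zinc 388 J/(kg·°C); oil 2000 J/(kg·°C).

Heat gained plus heat lost sum to zero:
0.166·388·(T − 235) + 0.575·2000·(T − 37.8) = 0
64.41(T − 235) + 1150(T − 37.8) = 0
(64.41 + 1150) T = 64.41·235 + 1150·37.8
T = 58606 / 1214.4 = 48.3 °C

T_f ≈ 48.3 °C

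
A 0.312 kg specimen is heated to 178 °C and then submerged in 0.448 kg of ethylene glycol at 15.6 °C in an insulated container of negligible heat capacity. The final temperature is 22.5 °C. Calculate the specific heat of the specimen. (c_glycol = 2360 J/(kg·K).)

Heat lost by the specimen = heat gained by the glycol:
0.312×c×(178 − 22.5) = 0.448×2360×(22.5 − 15.6)
48.52 c = 7295.2  ⇒  c ≈ 150.4 J/(kg·K)

c ≈ 150 J/(kg·K)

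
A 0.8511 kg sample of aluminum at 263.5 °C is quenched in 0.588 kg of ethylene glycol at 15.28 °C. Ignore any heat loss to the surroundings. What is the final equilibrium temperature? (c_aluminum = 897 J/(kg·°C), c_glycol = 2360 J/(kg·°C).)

Heat lost by the aluminum equals heat gained by the glycol:
0.8511*897*(263.5 − T) = 0.588*2360*(T − 15.28)
763.44(263.5 − T) = 1387.7(T − 15.28)
2151.1 T = 222369  ⇒  T ≈ 103.37 °C

T_f ≈ 103.4 °C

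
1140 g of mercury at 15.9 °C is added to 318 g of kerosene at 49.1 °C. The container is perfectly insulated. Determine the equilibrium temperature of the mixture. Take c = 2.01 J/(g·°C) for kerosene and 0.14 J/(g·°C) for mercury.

T_f ≈ 42.5 °C

Conservation of energy gives ΣQ = 0:
318·2.01·(T − 49.1) + 1140·0.14·(T − 15.9) = 0
639.18(T − 49.1) + 159.6(T − 15.9) = 0
798.78 T = 33921
T = 33921 / 798.78 = 42.5 °C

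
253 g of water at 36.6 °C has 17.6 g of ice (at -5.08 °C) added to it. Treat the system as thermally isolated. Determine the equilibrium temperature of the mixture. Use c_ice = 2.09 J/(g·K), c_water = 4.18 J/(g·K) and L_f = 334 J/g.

T_f ≈ 28.9 °C

Setting the total heat transfer to zero:
warm ice to 0 °C: 17.6×2.09×(0 − (-5.08)) = 186.86
  melt ice: 17.6×334 = 5878.4
  warm the meltwater: 73.57 T
  water: 1057.5(T − 36.6)
1131.1 T = 38706 − 6065.3 = 32641
T ≈ 28.86 °C. Since T > 0 °C, the all-ice-melts assumption holds.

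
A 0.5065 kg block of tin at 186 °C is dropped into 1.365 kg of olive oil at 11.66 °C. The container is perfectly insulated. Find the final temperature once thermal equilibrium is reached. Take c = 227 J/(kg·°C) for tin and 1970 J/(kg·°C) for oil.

T_f ≈ 18.8 °C

Taking heat into each body as positive, Σ m c ΔT = 0:
0.5065·227·(T − 186) + 1.365·1970·(T − 11.66) = 0
(114.98 + 2689.1) T = 114.98·186 + 2689.1·11.66
T = 52740/2804 ≈ 18.81 °C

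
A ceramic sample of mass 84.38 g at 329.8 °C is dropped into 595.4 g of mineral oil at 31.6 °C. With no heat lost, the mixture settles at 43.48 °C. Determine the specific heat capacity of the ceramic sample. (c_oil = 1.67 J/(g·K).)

c ≈ 0.489 J/(g·K)

m_s c (T_s − T_f) = m_oil c_oil (T_f − T_0):
84.38×c×(329.8 − 43.48) = 595.4×1.67×(43.48 − 31.6)
24160 c = 11812  ⇒  c ≈ 0.4889 J/(g·K)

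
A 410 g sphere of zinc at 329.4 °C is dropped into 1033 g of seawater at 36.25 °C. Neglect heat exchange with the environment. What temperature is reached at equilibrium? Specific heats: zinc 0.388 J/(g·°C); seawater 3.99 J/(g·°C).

T_f ≈ 47.1 °C

With ΣQ=0 the equilibrium temperature is the m·c-weighted mean:
T_f = (159.08×329.4 + 4121.7×36.25) / (159.08 + 4121.7)
    = 201811 / 4280.8 ≈ 47.14 °C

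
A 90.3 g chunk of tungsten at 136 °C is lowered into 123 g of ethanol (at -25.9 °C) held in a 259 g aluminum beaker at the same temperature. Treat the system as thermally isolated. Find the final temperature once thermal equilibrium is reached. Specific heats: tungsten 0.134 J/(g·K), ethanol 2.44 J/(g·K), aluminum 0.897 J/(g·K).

Energy conservation, ΣQ = 0:
90.3*0.134*(T − 136) + 123*2.44*(T − (-25.9)) + 259*0.897*(T − (-25.9)) = 0
(12.1 + 300.12 + 232.32) T = 12.1*136 + 300.12*(-25.9) + 232.32*(-25.9)
T = -12145/544.54 ≈ -22.30 °C

T_f ≈ -22.3 °C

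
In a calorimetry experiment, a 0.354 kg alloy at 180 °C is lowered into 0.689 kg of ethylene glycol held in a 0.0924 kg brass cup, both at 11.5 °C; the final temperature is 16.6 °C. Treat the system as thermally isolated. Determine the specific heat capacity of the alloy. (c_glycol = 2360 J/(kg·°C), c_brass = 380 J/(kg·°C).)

Let T be the final temperature. ΣQ_i = 0:
0.354×c×(16.6 − 180) + 0.689×2360×(16.6 − 11.5) + 0.0924×380×(16.6 − 11.5) = 0
-57.84 c = -8471.9
c = -8471.9/-57.84 ≈ 146.5 J/(kg·°C)

c ≈ 146 J/(kg·°C)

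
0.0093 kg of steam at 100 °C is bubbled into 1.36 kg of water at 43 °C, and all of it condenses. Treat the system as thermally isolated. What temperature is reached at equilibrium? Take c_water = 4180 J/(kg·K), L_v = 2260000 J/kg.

T_f ≈ 47.1 °C

Conservation of energy gives ΣQ = 0:
condense steam: −0.0093·2260000 = −21018
  condensed water 100 °C→T: 38.87(T − 100)
  original water: 5684.8(T − 43)
5723.7 T = 21018 + 3887.4 + 244446 = 269352
T ≈ 47.06 °C (< 100 °C, so full condensation is consistent).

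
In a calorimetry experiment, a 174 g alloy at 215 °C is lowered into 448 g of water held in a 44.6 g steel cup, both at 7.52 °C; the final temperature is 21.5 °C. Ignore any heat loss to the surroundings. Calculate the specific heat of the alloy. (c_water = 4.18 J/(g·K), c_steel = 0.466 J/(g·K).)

c ≈ 0.786 J/(g·K)

Taking heat into each body as positive, Σ m c ΔT = 0:
174·c·(21.5 − 215) + 448·4.18·(21.5 − 7.52) + 44.6·0.466·(21.5 − 7.52) = 0
-33669 c = -26470
c = -26470/-33669 ≈ 0.7862 J/(g·K)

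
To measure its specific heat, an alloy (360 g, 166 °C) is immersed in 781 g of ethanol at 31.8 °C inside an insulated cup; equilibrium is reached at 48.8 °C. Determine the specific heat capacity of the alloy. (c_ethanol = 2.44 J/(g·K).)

c ≈ 0.768 J/(g·K)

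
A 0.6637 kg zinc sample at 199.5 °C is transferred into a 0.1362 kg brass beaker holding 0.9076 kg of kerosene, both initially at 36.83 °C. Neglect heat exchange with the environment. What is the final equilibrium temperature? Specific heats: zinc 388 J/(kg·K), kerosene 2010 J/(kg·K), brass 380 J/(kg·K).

Conservation of energy gives ΣQ = 0:
0.6637*388*(T − 199.5) + 0.9076*2010*(T − 36.83) + 0.1362*380*(T − 36.83) = 0
(257.52 + 1824.3 + 51.76) T = 257.52*199.5 + 1824.3*36.83 + 51.76*36.83
T = 120469/2133.5 ≈ 56.46 °C

T_f ≈ 56.5 °C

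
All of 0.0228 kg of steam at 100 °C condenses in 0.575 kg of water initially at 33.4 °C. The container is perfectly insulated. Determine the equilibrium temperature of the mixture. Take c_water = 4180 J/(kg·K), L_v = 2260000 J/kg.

Sum of m c ΔT and latent-heat terms is zero:
latent heat released on condensation: 0.0228·2260000 = 51528; condensate cools 100→T: 0.0228·4180·(T − 100) = 95.3(T − 100); original water: 2403.5(T − 33.4)
2498.8 T = 51528 + 9530.4 + 80277 = 141335
T ≈ 56.56 °C, under the boiling point, so the assumption holds.

T_f ≈ 56.6 °C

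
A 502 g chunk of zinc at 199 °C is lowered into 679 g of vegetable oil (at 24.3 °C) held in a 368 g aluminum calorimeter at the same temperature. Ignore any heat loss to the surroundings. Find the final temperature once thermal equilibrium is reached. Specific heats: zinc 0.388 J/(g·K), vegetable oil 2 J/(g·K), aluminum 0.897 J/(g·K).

T_f ≈ 42.4 °C

Heat gained plus heat lost sum to zero:
502·0.388·(T − 199) + 679·2·(T − 24.3) + 368·0.897·(T − 24.3) = 0
194.78(T − 199) + 1358(T − 24.3) + 330.1(T − 24.3) = 0
(194.78 + 1358 + 330.1) T = 194.78·199 + 1358·24.3 + 330.1·24.3
T ≈ 42.37 °C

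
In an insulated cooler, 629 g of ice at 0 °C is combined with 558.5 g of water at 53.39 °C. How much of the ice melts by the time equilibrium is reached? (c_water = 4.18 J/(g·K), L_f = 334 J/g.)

Heat available from the water dropping to 0 °C: 558.5·4.18·53.39 = 124641 J.
To melt every bit of ice: 629·334 = 210086 J.
That's not enough to melt it all — equilibrium is at 0 °C with ice remaining.
m_melt = 124641 / L_f = 373.2 g.

m_melted ≈ 373 g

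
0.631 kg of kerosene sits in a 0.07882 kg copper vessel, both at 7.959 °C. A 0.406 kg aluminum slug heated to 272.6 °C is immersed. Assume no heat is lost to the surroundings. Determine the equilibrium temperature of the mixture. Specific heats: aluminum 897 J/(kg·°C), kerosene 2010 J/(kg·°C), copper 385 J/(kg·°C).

T_f ≈ 65.9 °C

Taking heat into each body as positive, Σ m c ΔT = 0:
0.406·897·(T − 272.6) + 0.631·2010·(T − 7.959) + 0.07882·385·(T − 7.959) = 0
364.18(T − 272.6) + 1268.3(T − 7.959) + 30.35(T − 7.959) = 0
(364.18 + 1268.3 + 30.35) T = 364.18·272.6 + 1268.3·7.959 + 30.35·7.959
T = 109612/1662.8 ≈ 65.92 °C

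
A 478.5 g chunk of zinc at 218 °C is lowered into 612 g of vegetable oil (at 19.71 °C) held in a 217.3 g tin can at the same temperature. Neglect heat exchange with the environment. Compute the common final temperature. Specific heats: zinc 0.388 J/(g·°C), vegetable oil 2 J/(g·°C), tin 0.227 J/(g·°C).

T_f ≈ 44.9 °C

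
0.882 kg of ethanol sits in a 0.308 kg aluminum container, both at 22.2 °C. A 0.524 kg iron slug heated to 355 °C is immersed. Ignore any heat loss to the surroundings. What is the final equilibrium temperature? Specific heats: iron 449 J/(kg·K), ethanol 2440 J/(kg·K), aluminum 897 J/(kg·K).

T_f ≈ 51.6 °C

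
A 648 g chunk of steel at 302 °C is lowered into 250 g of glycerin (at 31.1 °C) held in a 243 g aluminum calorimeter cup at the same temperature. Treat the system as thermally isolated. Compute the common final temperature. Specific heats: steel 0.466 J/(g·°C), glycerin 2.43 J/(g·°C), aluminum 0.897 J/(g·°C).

T_f ≈ 103.7 °C

Taking heat into each body as positive, Σ m c ΔT = 0:
648·0.466·(T − 302) + 250·2.43·(T − 31.1) + 243·0.897·(T − 31.1) = 0
(301.97 + 607.5 + 217.97) T = 301.97·302 + 607.5·31.1 + 217.97·31.1
T ≈ 103.66 °C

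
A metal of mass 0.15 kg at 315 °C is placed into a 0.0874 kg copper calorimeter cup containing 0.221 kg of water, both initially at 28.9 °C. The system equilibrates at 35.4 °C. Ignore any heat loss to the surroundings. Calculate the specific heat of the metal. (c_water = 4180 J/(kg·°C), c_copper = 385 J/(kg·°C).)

c ≈ 148 J/(kg·°C)

Taking heat into each body as positive, Σ m c ΔT = 0:
0.15×c×(35.4 − 315) + 0.221×4180×(35.4 − 28.9) + 0.0874×385×(35.4 − 28.9) = 0
-41.94 c = -6223.3
c = -6223.3/-41.94 ≈ 148.4 J/(kg·°C)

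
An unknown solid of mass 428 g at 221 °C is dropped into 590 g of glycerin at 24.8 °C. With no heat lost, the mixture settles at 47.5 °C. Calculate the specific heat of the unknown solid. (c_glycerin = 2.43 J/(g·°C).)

m_s c (T_s − T_f) = m_glycerin c_glycerin (T_f − T_0):
428×c×(221 − 47.5) = 590×2.43×(47.5 − 24.8)
74258 c = 32545  ⇒  c ≈ 0.4383 J/(g·°C)

c ≈ 0.438 J/(g·°C)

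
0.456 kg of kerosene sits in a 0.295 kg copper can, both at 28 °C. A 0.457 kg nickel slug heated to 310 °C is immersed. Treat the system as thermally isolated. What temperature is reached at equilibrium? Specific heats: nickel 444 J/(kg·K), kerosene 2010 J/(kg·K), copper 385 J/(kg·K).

T_f ≈ 74.4 °C

Let T be the final temperature. ΣQ_i = 0:
0.457*444*(T − 310) + 0.456*2010*(T − 28) + 0.295*385*(T − 28) = 0
202.91(T − 310) + 916.56(T − 28) + 113.57(T − 28) = 0
1233 T = 91745
T ≈ 74.41 °C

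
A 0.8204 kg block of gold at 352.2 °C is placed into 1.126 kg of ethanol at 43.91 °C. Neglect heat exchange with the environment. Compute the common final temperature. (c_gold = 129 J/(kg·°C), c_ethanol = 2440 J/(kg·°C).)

Set heat shed by the hot body equal to heat absorbed by the cold body:
0.8204×129×(352.2 − T) = 1.126×2440×(T − 43.91)
105.83(352.2 − T) = 2747.4(T − 43.91)
2853.3 T = 157914  ⇒  T ≈ 55.34 °C

T_f ≈ 55.3 °C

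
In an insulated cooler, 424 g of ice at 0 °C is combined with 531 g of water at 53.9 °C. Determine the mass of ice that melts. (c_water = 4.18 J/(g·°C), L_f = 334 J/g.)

m_melted ≈ 358 g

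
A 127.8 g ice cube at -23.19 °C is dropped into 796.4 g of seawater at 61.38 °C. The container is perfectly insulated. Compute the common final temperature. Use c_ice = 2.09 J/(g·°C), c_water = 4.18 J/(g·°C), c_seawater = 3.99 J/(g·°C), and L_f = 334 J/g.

T_f ≈ 39.4 °C

Setting the total heat transfer to zero:
ice -23.19→0 °C: 127.8·2.09·23.19 = 6194.1; fusion: m_ice L_f = 127.8·334 = 42685; warm the meltwater: 534.2 T; seawater: 3177.6(T − 61.38)
3711.8 T = 195043 − 48879 = 146164
T ≈ 39.38 °C — above 0 °C, consistent with complete melting.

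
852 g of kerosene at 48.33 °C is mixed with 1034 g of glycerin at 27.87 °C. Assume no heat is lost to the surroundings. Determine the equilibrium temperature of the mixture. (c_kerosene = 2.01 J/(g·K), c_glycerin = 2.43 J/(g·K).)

Set heat shed by the hot body equal to heat absorbed by the cold body:
852*2.01*(48.33 − T) = 1034*2.43*(T − 27.87)
1712.5(48.33 − T) = 2512.6(T − 27.87)
4225.1 T = 152793  ⇒  T ≈ 36.16 °C

T_f ≈ 36.2 °C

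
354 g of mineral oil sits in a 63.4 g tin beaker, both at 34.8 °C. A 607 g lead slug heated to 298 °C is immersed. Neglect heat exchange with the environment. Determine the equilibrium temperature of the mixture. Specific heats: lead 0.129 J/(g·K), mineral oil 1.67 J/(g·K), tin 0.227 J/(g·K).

T_f ≈ 64.9 °C

Let T be the final temperature. ΣQ_i = 0:
607·0.129·(T − 298) + 354·1.67·(T − 34.8) + 63.4·0.227·(T − 34.8) = 0
78.3(T − 298) + 591.18(T − 34.8) + 14.39(T − 34.8) = 0
683.87 T = 44408
T = 44408 / 683.87 = 64.9 °C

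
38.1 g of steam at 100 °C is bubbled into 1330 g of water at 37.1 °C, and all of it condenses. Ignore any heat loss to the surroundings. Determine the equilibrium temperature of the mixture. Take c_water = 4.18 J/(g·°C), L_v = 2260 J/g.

Taking heat into each body as positive, Σ m c ΔT = 0:
steam→water at 100 °C releases m L_v = 38.1×2260 = 86106
  condensate cools 100→T: 38.1×4.18×(T − 100) = 159.26(T − 100)
  water warms: 1330×4.18×(T − 37.1) = 5559.4(T − 37.1)
5718.7 T = 86106 + 15926 + 206254 = 308286
T ≈ 53.91 °C, under the boiling point, so the assumption holds.

T_f ≈ 53.9 °C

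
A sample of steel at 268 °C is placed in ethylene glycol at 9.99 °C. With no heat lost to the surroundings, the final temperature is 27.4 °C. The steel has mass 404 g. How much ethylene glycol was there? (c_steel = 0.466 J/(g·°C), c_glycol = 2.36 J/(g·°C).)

m ≈ 1100 g

Let T be the final temperature. ΣQ_i = 0:
404×0.466×(27.4 − 268) + m×2.36×(27.4 − 9.99) = 0
41.09 m = 45296
m = 45296/41.09 ≈ 1102 g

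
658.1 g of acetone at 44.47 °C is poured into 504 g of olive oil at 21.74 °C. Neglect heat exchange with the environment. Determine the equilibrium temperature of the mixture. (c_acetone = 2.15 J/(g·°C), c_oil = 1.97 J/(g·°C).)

T_f ≈ 35.1 °C

Taking heat into each body as positive, Σ m c ΔT = 0:
658.1×2.15×(T − 44.47) + 504×1.97×(T − 21.74) = 0
1414.9(T − 44.47) + 992.88(T − 21.74) = 0
(1414.9 + 992.88) T = 1414.9×44.47 + 992.88×21.74
T ≈ 35.10 °C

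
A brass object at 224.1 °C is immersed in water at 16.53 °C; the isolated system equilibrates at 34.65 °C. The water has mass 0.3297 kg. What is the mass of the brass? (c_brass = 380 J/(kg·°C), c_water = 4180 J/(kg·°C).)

m ≈ 0.347 kg

|Q_brass| = |Q_water|:
m×380×(224.1 − 34.65) = 0.3297×4180×(34.65 − 16.53)
71991 m = 24972  ⇒  m ≈ 0.3469 kg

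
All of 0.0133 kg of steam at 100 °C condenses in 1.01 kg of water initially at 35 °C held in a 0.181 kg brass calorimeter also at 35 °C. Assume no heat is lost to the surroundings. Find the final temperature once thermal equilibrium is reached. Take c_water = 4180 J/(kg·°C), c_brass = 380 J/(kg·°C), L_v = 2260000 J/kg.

T_f ≈ 42.7 °C

Net heat exchanged in the isolated system is zero:
steam→water at 100 °C releases m L_v = 0.0133×2260000 = 30058
  condensed water 100 °C→T: 55.59(T − 100)
  water warms: 1.01×4180×(T − 35) = 4221.8(T − 35)
  cup: 68.78(T − 35)
4346.2 T = 30058 + 5559.4 + 150170 = 185788
T ≈ 42.75 °C — below 100 °C, confirming all the steam condensed.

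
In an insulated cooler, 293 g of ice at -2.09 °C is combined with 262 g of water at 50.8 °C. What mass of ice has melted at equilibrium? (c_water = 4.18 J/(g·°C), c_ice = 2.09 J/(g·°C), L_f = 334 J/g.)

m_melted ≈ 163 g

Water can give up m c ΔT = 262×4.18×50.8 = 55634 J before reaching 0 °C.
Warming the ice to 0 °C takes 293×2.09×2.09 = 1279.9 J, leaving 54354 J for melting.
To melt every bit of ice: 293×334 = 97862 J.
That's not enough to melt it all — equilibrium is at 0 °C with ice remaining.
Mass melted = 54354/334 ≈ 162.7 g.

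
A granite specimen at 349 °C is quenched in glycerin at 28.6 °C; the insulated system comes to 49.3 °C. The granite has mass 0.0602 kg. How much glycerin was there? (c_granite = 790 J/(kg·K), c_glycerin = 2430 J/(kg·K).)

|Q_granite| = |Q_glycerin|:
0.0602×790×(349 − 49.3) = m×2430×(49.3 − 28.6)
50301 m = 14253  ⇒  m ≈ 0.2834 kg

m ≈ 0.283 kg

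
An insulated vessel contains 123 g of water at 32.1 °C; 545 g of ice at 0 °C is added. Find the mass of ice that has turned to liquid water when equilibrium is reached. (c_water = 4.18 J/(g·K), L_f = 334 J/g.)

m_melted ≈ 49.4 g

Cooling the water to 0 °C releases 123×4.18×32.1 = 16504 J.
Fully melting the ice requires m_ice L_f = 545×334 = 182030 J.
That's not enough to melt it all — equilibrium is at 0 °C with ice remaining.
m_melted×334 = 16504  ⇒  m_melted ≈ 49.41 g.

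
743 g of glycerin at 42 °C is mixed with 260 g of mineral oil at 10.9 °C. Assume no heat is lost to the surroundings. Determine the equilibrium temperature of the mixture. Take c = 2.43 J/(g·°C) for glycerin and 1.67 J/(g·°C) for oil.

T_f ≈ 36.0 °C

Heat lost by the glycerin equals heat gained by the oil:
743×2.43×(42 − T) = 260×1.67×(T − 10.9)
1805.5(42 − T) = 434.2(T − 10.9)
2239.7 T = 80563  ⇒  T ≈ 35.97 °C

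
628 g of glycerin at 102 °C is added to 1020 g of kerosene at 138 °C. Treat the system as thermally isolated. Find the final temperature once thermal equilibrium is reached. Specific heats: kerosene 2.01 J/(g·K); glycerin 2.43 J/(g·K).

T_f ≈ 122.6 °C

Taking heat into each body as positive, Σ m c ΔT = 0:
1020×2.01×(T − 138) + 628×2.43×(T − 102) = 0
3576.2 T = 438584
T = 438584/3576.2 ≈ 122.64 °C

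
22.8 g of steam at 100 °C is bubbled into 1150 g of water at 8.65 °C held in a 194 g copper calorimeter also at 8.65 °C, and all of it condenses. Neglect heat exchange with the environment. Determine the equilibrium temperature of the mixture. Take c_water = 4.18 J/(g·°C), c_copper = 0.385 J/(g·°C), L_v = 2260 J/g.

Net heat exchanged in the isolated system is zero:
condense steam: −22.8·2260 = −51528; condensate cools 100→T: 22.8·4.18·(T − 100) = 95.3(T − 100); original water: 4807(T − 8.65); cup: 74.69(T − 8.65)
4977 T = 51528 + 9530.4 + 42227 = 103285
T ≈ 20.75 °C, under the boiling point, so the assumption holds.

T_f ≈ 20.8 °C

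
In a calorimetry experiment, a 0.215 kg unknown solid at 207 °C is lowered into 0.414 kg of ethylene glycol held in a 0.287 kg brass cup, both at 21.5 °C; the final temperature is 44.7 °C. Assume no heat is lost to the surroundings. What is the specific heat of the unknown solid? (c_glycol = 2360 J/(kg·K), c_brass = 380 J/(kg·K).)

c ≈ 722 J/(kg·K)

Energy conservation, ΣQ = 0:
0.215×c×(44.7 − 207) + 0.414×2360×(44.7 − 21.5) + 0.287×380×(44.7 − 21.5) = 0
-34.89 c = -25198
c = -25198/-34.89 ≈ 722.1 J/(kg·K)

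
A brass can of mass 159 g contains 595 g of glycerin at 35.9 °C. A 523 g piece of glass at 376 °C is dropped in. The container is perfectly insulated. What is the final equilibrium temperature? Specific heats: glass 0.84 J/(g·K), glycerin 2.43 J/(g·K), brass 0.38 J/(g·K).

Let T be the final temperature. ΣQ_i = 0:
523×0.84×(T − 376) + 595×2.43×(T − 35.9) + 159×0.38×(T − 35.9) = 0
439.32(T − 376) + 1445.9(T − 35.9) + 60.42(T − 35.9) = 0
1945.6 T = 219259
T = 219259/1945.6 ≈ 112.70 °C

T_f ≈ 112.7 °C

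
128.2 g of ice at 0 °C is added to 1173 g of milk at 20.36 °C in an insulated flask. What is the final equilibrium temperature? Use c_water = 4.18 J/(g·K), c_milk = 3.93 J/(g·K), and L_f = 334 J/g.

T_f ≈ 9.9 °C

Setting the total heat transfer to zero:
fusion: m_ice L_f = 128.2×334 = 42819; meltwater 0→T: 128.2×4.18×T = 535.88 T; milk cools: 1173×3.93×(T − 20.36) = 4609.9(T − 20.36)
5145.8 T = 93857 − 42819 = 51039
T ≈ 9.92 °C (positive, so assuming full melt was valid).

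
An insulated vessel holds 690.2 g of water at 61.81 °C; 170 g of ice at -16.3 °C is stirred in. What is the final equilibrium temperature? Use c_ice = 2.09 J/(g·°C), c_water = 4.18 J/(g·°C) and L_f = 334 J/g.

Sum of m c ΔT and latent-heat terms is zero:
ice -16.3→0 °C: 170×2.09×16.3 = 5791.4
  melt ice: 170×334 = 56780
  meltwater 0→T: 170×4.18×T = 710.6 T
  water cools: 690.2×4.18×(T − 61.81) = 2885(T − 61.81)
3595.6 T = 178324 − 62571 = 115753
T ≈ 32.19 °C (positive, so assuming full melt was valid).

T_f ≈ 32.2 °C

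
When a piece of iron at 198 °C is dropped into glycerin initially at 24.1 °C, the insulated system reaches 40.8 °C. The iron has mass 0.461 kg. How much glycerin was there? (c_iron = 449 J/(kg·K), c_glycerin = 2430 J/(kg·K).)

m ≈ 0.802 kg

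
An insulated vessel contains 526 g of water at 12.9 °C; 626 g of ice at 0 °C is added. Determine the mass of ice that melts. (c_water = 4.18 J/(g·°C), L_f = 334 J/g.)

m_melted ≈ 84.9 g

Cooling the water to 0 °C releases 526·4.18·12.9 = 28363 J.
Melting all 626 g of ice would need 626·334 = 209084 J.
That's not enough to melt it all — equilibrium is at 0 °C with ice remaining.
m_melt = 28363 / L_f = 84.92 g.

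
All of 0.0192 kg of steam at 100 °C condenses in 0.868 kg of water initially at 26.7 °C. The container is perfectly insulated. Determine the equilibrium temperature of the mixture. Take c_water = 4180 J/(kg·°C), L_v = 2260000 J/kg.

T_f ≈ 40.0 °C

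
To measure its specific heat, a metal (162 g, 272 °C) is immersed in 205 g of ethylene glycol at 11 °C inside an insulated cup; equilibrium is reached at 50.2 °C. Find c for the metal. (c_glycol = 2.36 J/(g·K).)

c ≈ 0.528 J/(g·K)

Taking heat into each body as positive, Σ m c ΔT = 0:
162×c×(50.2 − 272) + 205×2.36×(50.2 − 11) = 0
-35932 c = -18965
c = -18965/-35932 ≈ 0.5278 J/(g·K)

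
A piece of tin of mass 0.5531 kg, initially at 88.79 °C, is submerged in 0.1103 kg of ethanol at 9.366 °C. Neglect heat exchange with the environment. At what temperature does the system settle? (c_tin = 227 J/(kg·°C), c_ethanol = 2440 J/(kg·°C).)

T_f ≈ 34.6 °C

With ΣQ=0 the equilibrium temperature is the m·c-weighted mean:
T_f = (125.55*88.79 + 269.13*9.366) / (125.55 + 269.13)
    = 13669 / 394.69 ≈ 34.63 °C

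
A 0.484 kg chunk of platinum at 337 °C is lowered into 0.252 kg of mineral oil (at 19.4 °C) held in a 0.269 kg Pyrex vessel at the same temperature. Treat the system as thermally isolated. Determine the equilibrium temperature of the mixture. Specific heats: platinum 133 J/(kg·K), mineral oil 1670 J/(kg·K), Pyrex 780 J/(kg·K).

Energy conservation, ΣQ = 0:
0.484×133×(T − 337) + 0.252×1670×(T − 19.4) + 0.269×780×(T − 19.4) = 0
(64.37 + 420.84 + 209.82) T = 64.37×337 + 420.84×19.4 + 209.82×19.4
T ≈ 48.82 °C

T_f ≈ 48.8 °C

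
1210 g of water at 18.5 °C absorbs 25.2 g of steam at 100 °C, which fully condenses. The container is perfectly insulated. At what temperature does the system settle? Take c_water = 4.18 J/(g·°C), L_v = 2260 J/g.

T_f ≈ 31.2 °C

Heat gained plus heat lost sum to zero:
condense steam: −25.2×2260 = −56952; condensed water 100 °C→T: 105.34(T − 100); water warms: 1210×4.18×(T − 18.5) = 5057.8(T − 18.5)
5163.1 T = 56952 + 10534 + 93569 = 161055
T ≈ 31.19 °C, under the boiling point, so the assumption holds.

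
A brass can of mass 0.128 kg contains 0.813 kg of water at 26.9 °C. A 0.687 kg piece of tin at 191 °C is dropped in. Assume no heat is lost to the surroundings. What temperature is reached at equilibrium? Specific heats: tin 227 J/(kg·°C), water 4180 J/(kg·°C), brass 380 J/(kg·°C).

Energy conservation, ΣQ = 0:
0.687*227*(T − 191) + 0.813*4180*(T − 26.9) + 0.128*380*(T − 26.9) = 0
155.95(T − 191) + 3398.3(T − 26.9) + 48.64(T − 26.9) = 0
(155.95 + 3398.3 + 48.64) T = 155.95*191 + 3398.3*26.9 + 48.64*26.9
T = 122510/3602.9 ≈ 34.00 °C

T_f ≈ 34.0 °C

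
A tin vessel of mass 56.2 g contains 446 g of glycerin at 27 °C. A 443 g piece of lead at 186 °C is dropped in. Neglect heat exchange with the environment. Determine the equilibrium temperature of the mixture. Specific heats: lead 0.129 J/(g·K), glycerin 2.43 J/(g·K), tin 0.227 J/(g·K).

Energy conservation, ΣQ = 0:
443*0.129*(T − 186) + 446*2.43*(T − 27) + 56.2*0.227*(T − 27) = 0
(57.15 + 1083.8 + 12.76) T = 57.15*186 + 1083.8*27 + 12.76*27
T = 40236 / 1153.7 = 34.9 °C

T_f ≈ 34.9 °C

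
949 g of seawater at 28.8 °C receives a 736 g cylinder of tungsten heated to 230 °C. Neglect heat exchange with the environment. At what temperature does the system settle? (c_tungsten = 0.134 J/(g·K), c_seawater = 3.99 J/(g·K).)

T_f ≈ 33.9 °C

T_f = Σ m_i c_i T_i / Σ m_i c_i:
T_f = (98.62·230 + 3786.5·28.8) / (98.62 + 3786.5)
    = 131735 / 3885.1 ≈ 33.91 °C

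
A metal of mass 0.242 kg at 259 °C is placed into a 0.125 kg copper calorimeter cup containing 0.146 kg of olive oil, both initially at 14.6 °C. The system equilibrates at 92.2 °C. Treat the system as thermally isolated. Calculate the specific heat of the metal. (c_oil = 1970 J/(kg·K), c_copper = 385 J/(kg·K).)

c ≈ 645 J/(kg·K)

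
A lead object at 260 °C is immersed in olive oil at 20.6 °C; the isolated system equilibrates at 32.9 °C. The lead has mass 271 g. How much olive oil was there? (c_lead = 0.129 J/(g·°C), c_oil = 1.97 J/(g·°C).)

m ≈ 328 g

Energy conservation, ΣQ = 0:
271·0.129·(32.9 − 260) + m·1.97·(32.9 − 20.6) = 0
24.23 m = 7939.2
m = 7939.2/24.23 ≈ 327.6 g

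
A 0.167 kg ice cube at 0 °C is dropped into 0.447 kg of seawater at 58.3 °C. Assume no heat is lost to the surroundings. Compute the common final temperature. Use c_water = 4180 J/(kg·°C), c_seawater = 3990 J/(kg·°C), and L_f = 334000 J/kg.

Energy conservation, ΣQ = 0:
latent heat to melt: 0.167·334000 = 55778; warm the meltwater: 698.06 T; seawater: 1783.5(T − 58.3)
2481.6 T = 103980 − 55778 = 48202
T ≈ 19.42 °C — above 0 °C, consistent with complete melting.

T_f ≈ 19.4 °C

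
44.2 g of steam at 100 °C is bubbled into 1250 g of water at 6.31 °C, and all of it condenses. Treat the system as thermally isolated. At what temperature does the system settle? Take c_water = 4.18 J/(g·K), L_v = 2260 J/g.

T_f ≈ 28.0 °C

Net heat exchanged in the isolated system is zero:
condense steam: −44.2·2260 = −99892; condensate cools 100→T: 44.2·4.18·(T − 100) = 184.76(T − 100); original water: 5225(T − 6.31)
5409.8 T = 99892 + 18476 + 32970 = 151337
T ≈ 27.97 °C — below 100 °C, confirming all the steam condensed.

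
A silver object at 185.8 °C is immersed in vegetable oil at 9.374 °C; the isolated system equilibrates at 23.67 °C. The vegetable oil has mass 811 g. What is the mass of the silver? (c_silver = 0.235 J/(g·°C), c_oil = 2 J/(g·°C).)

m ≈ 609 g

Heat lost by the silver = heat gained by the oil:
m×0.235×(185.8 − 23.67) = 811×2×(23.67 − 9.374)
38.1 m = 23188  ⇒  m ≈ 608.6 g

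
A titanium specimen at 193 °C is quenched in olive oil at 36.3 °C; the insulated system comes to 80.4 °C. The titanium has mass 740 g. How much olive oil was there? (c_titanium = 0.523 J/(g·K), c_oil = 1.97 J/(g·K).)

Heat lost by the titanium = heat gained by the oil:
740·0.523·(193 − 80.4) = m·1.97·(80.4 − 36.3)
86.88 m = 43578  ⇒  m ≈ 501.6 g

m ≈ 502 g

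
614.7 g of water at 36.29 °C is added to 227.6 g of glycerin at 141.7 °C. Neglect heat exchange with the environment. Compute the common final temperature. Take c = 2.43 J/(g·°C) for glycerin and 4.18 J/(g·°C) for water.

Energy conservation, ΣQ = 0:
227.6×2.43×(T − 141.7) + 614.7×4.18×(T − 36.29) = 0
553.07(T − 141.7) + 2569.4(T − 36.29) = 0
(553.07 + 2569.4) T = 553.07×141.7 + 2569.4×36.29
T = 171615 / 3122.5 = 55 °C

T_f ≈ 55.0 °C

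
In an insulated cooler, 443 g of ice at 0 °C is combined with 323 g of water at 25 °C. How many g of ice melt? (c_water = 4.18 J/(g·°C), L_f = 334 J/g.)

Heat available from the water dropping to 0 °C: 323×4.18×25 = 33754 J.
To melt every bit of ice: 443×334 = 147962 J.
Since 33754 < 147962 J, not all the ice melts; equilibrium is at 0 °C.
Mass melted = 33754/334 ≈ 101.1 g.

m_melted ≈ 101 g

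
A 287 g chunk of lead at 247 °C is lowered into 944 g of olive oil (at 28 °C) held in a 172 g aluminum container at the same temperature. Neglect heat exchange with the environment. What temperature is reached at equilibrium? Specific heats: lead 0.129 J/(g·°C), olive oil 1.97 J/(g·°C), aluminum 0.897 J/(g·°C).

Energy conservation, ΣQ = 0:
287×0.129×(T − 247) + 944×1.97×(T − 28) + 172×0.897×(T − 28) = 0
2051 T = 65536
T = 65536 / 2051 = 32 °C

T_f ≈ 32.0 °C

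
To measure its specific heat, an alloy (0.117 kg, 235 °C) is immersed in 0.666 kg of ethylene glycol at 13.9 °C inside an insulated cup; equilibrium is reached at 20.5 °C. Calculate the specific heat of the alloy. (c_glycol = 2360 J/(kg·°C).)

c ≈ 413 J/(kg·°C)

m_s c (T_s − T_f) = m_glycol c_glycol (T_f − T_0):
0.117×c×(235 − 20.5) = 0.666×2360×(20.5 − 13.9)
25.1 c = 10374  ⇒  c ≈ 413.3 J/(kg·°C)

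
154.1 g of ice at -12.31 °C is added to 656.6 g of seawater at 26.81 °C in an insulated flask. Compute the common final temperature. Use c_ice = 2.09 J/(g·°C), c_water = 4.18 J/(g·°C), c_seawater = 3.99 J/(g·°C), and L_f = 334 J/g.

T_f ≈ 4.5 °C

Conservation of energy gives ΣQ = 0:
warm ice to 0 °C: 154.1×2.09×(0 − (-12.31)) = 3964.7; latent heat to melt: 154.1×334 = 51469; warm the meltwater: 644.14 T; seawater cools: 656.6×3.99×(T − 26.81) = 2619.8(T − 26.81)
3264 T = 70238 − 55434 = 14804
T ≈ 4.54 °C (positive, so assuming full melt was valid).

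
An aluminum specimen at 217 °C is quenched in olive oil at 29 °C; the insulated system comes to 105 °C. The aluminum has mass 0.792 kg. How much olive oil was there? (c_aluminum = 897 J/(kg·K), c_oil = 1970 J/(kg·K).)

m ≈ 0.531 kg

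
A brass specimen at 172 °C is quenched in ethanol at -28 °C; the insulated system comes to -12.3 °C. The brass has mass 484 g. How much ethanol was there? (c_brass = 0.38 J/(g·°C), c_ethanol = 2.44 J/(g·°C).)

Let T be the final temperature. ΣQ_i = 0:
484·0.38·(-12.3 − 172) + m·2.44·(-12.3 − (-28)) = 0
38.31 m = 33896
m = 33896/38.31 ≈ 884.8 g

m ≈ 885 g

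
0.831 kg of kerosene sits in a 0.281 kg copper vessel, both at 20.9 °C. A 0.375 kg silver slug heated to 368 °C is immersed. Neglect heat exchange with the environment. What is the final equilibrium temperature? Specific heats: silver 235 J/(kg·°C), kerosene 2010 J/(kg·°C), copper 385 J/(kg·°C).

T_f ≈ 37.3 °C

Conservation of energy gives ΣQ = 0:
0.375*235*(T − 368) + 0.831*2010*(T − 20.9) + 0.281*385*(T − 20.9) = 0
1866.6 T = 69601
T = 69601/1866.6 ≈ 37.29 °C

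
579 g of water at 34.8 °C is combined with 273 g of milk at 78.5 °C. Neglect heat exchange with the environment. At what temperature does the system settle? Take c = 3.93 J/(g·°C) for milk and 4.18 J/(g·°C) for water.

T_f ≈ 48.2 °C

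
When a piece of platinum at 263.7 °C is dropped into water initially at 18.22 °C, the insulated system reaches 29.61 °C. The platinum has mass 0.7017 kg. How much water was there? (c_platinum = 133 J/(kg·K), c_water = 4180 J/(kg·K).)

Setting the total heat transfer to zero:
0.7017·133·(29.61 − 263.7) + m·4180·(29.61 − 18.22) = 0
47610 m = 21847
m = 21847/47610 ≈ 0.4589 kg

m ≈ 0.459 kg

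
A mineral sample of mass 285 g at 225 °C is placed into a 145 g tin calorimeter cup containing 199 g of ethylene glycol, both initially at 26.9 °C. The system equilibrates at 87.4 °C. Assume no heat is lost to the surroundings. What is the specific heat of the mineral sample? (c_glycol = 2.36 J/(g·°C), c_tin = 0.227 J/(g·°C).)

c ≈ 0.775 J/(g·°C)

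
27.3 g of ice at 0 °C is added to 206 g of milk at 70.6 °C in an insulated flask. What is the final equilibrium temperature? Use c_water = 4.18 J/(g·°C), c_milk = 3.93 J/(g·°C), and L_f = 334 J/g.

T_f ≈ 52.0 °C

Energy conservation, ΣQ = 0:
latent heat to melt: 27.3·334 = 9118.2
  warm the meltwater: 114.11 T
  milk: 809.58(T − 70.6)
923.69 T = 57156 − 9118.2 = 48038
T ≈ 52.01 °C. Since T > 0 °C, the all-ice-melts assumption holds.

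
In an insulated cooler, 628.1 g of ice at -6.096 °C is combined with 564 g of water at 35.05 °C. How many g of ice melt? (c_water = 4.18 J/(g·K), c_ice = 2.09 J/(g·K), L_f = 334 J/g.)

m_melted ≈ 223 g

Cooling the water to 0 °C releases 564×4.18×35.05 = 82631 J.
Warming the ice to 0 °C takes 628.1×2.09×6.096 = 8002.4 J, leaving 74629 J for melting.
Melting all 628.1 g of ice would need 628.1×334 = 209785 J.
74629 J < 209785 J, so only part of the ice melts and the system sits at 0 °C.
m_melted×334 = 74629  ⇒  m_melted ≈ 223.4 g.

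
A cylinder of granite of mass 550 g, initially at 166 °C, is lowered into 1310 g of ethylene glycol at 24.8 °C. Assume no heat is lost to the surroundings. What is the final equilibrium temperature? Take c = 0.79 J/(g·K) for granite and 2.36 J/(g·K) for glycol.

T_f ≈ 42.2 °C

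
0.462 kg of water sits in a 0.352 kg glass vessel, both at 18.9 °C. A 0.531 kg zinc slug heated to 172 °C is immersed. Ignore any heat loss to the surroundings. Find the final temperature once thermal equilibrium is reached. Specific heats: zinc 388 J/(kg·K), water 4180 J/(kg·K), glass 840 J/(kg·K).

Taking heat into each body as positive, Σ m c ΔT = 0:
0.531×388×(T − 172) + 0.462×4180×(T − 18.9) + 0.352×840×(T − 18.9) = 0
206.03(T − 172) + 1931.2(T − 18.9) + 295.68(T − 18.9) = 0
(206.03 + 1931.2 + 295.68) T = 206.03×172 + 1931.2×18.9 + 295.68×18.9
T = 77524 / 2432.9 = 31.9 °C

T_f ≈ 31.9 °C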